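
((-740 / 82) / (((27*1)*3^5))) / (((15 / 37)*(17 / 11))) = -30118 / 13719051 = -0.00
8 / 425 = 0.02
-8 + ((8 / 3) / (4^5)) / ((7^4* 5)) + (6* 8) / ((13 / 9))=1512053773 / 59928960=25.23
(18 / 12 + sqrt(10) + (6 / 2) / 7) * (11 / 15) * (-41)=-451 * sqrt(10) / 15 - 4059 / 70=-153.06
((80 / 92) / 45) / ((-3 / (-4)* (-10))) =-8 / 3105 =-0.00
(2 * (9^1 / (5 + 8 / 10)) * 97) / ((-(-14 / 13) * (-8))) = -56745 / 1624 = -34.94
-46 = -46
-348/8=-87/2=-43.50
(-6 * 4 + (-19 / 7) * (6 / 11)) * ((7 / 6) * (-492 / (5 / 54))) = 8687736 / 55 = 157958.84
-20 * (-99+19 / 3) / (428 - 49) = 5560 / 1137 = 4.89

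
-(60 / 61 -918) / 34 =27969 / 1037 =26.97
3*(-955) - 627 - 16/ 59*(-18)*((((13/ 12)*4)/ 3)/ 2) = -205820/ 59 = -3488.47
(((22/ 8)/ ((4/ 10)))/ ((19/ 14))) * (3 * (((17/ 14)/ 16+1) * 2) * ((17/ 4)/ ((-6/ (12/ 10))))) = -135201/ 4864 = -27.80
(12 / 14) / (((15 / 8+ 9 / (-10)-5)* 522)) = -40 / 98049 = -0.00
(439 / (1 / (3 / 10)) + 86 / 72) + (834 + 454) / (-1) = -207919 / 180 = -1155.11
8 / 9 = 0.89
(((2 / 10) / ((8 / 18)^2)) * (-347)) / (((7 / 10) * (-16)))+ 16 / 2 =35275 / 896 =39.37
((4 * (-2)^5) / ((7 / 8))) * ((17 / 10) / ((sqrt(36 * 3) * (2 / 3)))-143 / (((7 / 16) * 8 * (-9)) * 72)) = -2176 * sqrt(3) / 105-36608 / 3969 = -45.12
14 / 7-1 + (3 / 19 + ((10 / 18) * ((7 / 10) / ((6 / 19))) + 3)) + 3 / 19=11383 / 2052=5.55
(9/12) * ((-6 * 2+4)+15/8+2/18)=-433/96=-4.51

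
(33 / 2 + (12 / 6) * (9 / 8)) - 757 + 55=-683.25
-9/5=-1.80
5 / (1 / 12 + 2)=12 / 5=2.40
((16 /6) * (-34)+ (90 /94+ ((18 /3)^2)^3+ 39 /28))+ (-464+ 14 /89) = 46103.84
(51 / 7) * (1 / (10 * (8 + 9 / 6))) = 51 / 665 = 0.08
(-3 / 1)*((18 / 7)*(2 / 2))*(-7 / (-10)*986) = -26622 / 5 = -5324.40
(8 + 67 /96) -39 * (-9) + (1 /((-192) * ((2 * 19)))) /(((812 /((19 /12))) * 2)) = 2691760511 /7483392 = 359.70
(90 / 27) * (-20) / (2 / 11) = -1100 / 3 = -366.67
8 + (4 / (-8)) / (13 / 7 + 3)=537 / 68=7.90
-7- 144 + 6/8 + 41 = -437/4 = -109.25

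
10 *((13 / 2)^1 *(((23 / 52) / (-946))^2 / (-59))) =-2645 / 10982409152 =-0.00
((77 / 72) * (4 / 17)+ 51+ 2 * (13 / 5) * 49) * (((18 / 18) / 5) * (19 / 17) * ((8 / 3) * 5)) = 35587684 / 39015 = 912.15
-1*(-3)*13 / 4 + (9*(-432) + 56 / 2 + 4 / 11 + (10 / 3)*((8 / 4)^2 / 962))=-3849.87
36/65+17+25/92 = 106597/5980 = 17.83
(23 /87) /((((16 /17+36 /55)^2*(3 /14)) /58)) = 140750225 /5008644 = 28.10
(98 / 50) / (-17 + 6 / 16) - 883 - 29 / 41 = -17212496 / 19475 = -883.83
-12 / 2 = -6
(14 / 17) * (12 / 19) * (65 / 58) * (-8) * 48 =-2096640 / 9367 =-223.83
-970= -970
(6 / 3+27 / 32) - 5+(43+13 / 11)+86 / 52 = 199877 / 4576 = 43.68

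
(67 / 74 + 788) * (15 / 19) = 875685 / 1406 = 622.82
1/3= 0.33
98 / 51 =1.92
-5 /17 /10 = -0.03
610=610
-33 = -33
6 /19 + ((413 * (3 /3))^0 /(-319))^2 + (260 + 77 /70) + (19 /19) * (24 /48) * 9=2570686477 /9667295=265.92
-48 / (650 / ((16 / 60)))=-32 / 1625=-0.02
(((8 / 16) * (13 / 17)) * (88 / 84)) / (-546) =-11 / 14994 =-0.00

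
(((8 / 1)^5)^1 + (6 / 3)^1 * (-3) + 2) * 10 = 327640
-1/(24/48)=-2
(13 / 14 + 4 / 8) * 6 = 60 / 7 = 8.57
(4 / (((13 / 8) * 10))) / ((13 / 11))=176 / 845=0.21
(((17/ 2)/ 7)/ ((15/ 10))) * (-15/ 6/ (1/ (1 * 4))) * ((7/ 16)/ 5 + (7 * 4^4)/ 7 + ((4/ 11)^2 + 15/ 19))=-803575261/ 386232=-2080.55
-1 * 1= -1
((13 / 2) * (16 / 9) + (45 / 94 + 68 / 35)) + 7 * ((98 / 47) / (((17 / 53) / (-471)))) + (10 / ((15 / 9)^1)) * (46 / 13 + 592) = -116776614457 / 6543810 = -17845.36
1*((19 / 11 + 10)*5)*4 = 2580 / 11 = 234.55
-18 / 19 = -0.95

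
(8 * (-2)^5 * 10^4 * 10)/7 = -25600000/7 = -3657142.86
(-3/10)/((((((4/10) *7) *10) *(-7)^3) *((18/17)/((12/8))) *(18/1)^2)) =17/124467840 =0.00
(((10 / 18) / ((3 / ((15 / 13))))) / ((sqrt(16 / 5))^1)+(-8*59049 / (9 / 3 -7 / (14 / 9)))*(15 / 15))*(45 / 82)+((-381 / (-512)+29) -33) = 125*sqrt(5) / 4264+3627902213 / 20992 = 172823.15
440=440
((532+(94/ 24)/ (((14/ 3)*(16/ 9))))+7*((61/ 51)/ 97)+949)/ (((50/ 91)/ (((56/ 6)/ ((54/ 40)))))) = 119519863099/ 6411312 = 18642.03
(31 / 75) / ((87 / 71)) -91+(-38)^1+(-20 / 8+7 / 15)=-1705583 / 13050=-130.70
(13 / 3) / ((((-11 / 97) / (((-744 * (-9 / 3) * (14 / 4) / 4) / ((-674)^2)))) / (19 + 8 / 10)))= -7388199 / 2271380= -3.25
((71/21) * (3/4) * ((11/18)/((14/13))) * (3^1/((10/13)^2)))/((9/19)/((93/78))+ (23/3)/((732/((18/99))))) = 18.28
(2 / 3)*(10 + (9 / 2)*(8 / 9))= 28 / 3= 9.33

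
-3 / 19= -0.16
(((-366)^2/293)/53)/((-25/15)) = -401868/77645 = -5.18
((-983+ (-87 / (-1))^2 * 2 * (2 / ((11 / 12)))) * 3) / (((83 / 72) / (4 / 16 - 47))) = -323594082 / 83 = -3898723.88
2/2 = 1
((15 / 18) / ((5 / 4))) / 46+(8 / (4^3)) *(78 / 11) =2735 / 3036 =0.90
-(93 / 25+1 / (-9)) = -812 / 225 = -3.61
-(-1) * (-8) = -8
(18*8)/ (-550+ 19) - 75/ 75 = -75/ 59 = -1.27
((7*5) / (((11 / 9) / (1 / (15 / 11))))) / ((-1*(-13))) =21 / 13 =1.62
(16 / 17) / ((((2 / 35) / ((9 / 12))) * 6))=35 / 17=2.06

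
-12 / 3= -4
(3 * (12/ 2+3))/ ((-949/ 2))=-54/ 949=-0.06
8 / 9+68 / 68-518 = -516.11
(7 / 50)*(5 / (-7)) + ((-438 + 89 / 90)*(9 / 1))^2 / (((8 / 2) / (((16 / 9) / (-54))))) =-773464388 / 6075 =-127319.24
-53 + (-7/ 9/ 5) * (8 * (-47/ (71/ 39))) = -22229/ 1065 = -20.87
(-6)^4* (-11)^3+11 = -1724965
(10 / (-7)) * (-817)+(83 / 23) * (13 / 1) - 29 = 1185.06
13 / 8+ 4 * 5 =173 / 8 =21.62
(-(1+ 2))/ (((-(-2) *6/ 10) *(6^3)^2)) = -5/ 93312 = -0.00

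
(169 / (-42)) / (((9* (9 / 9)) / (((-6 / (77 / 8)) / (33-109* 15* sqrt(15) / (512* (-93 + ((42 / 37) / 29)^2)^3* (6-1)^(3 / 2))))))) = 6592999155934352271690071655033459088018676100378918912 / 780641334230352870899296486380099527071780581529503167399-475927440652911176538599947892237354059383394304* sqrt(3) / 2341924002691058612697889459140298581215341744588509502197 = 0.01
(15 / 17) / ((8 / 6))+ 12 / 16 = 24 / 17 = 1.41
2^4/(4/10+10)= 20/13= 1.54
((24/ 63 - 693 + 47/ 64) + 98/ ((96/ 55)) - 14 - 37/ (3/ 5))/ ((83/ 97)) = -92744513/ 111552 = -831.40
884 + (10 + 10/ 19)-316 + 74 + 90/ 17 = 212476/ 323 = 657.82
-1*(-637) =637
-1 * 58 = -58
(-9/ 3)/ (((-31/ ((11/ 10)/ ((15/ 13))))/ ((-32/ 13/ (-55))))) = 16/ 3875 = 0.00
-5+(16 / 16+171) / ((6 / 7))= 587 / 3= 195.67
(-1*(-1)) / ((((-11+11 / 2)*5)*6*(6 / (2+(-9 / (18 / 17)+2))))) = 1 / 220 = 0.00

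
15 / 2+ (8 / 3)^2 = 263 / 18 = 14.61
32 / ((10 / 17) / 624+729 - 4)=169728 / 3845405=0.04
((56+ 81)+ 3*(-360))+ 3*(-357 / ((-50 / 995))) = 203699 / 10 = 20369.90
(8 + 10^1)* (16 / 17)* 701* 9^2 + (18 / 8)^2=261648225 / 272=961942.00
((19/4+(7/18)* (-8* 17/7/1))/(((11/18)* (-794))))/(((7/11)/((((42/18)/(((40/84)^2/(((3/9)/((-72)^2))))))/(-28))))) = -707/3292876800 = -0.00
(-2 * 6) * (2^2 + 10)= -168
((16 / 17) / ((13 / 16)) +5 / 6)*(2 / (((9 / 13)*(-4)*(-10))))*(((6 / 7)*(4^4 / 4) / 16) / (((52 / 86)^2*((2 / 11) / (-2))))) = -53715299 / 3619980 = -14.84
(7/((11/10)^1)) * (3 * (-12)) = -2520/11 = -229.09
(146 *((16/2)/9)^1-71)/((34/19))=10051/306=32.85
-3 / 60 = -1 / 20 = -0.05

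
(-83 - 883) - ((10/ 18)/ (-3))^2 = -704239/ 729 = -966.03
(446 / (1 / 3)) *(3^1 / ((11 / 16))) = 64224 / 11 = 5838.55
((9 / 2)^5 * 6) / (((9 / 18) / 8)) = 177147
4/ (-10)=-0.40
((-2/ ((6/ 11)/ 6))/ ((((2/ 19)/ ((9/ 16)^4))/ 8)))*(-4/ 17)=1371249/ 34816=39.39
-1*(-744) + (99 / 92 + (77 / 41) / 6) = 8434823 / 11316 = 745.39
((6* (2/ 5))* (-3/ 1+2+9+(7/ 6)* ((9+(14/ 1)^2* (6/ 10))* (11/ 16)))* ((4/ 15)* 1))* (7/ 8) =122689/ 2000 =61.34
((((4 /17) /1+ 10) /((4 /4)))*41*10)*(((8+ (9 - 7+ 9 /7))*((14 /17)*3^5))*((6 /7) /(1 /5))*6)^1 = 493025032800 /2023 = 243709853.09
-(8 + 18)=-26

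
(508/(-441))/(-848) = 0.00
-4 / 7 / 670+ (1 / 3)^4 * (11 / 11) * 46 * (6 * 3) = 10.22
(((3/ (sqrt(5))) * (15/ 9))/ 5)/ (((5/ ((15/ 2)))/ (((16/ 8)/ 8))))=0.17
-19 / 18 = -1.06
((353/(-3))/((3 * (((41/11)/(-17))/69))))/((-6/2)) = -4114.51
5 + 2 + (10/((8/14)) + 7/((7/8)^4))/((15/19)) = 455773/10290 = 44.29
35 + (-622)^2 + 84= 387003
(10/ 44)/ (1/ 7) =35/ 22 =1.59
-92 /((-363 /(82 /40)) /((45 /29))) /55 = 2829 /192995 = 0.01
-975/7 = -139.29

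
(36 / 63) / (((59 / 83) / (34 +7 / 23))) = 261948 / 9499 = 27.58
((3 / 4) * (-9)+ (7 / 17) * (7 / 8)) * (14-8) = -2607 / 68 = -38.34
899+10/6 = 2702/3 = 900.67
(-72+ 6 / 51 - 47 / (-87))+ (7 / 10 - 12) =-1222277 / 14790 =-82.64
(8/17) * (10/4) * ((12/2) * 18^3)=41167.06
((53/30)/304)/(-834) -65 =-494395253/7606080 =-65.00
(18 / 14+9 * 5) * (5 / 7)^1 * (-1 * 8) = -12960 / 49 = -264.49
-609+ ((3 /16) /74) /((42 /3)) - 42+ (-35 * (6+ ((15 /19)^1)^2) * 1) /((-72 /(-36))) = -4589122533 /5983936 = -766.91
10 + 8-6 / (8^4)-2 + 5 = 43005 / 2048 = 21.00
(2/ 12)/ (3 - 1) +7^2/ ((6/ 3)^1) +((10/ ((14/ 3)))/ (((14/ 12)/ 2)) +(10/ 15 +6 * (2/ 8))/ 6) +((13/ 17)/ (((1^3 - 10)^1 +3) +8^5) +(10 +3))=5111030486/ 122808357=41.62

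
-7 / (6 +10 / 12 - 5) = -42 / 11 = -3.82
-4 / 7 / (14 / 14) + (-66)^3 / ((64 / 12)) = -754685 / 14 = -53906.07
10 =10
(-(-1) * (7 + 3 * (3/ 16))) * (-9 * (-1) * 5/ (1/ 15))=81675/ 16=5104.69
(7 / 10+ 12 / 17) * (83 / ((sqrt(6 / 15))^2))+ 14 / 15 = 298507 / 1020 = 292.65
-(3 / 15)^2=-1 / 25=-0.04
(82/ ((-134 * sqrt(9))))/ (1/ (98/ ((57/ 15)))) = -20090/ 3819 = -5.26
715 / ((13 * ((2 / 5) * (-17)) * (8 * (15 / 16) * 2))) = -55 / 102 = -0.54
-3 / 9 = -1 / 3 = -0.33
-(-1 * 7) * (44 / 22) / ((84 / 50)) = 25 / 3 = 8.33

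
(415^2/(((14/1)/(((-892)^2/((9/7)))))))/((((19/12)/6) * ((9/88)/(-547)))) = -26384926699225600/171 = -154297816954535.67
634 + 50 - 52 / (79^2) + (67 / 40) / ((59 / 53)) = 10096510911 / 14728760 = 685.50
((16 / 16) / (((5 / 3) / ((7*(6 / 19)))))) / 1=126 / 95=1.33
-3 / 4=-0.75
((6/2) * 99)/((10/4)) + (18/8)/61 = 144981/1220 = 118.84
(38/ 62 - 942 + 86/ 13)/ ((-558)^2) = -41857/ 13942188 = -0.00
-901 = -901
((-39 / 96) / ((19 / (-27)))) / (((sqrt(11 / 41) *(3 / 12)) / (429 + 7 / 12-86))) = 25389 *sqrt(451) / 352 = 1531.76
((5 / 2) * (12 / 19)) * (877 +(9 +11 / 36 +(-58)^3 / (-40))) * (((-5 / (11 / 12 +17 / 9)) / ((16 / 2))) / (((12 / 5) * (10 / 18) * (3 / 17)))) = -264572445 / 30704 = -8616.87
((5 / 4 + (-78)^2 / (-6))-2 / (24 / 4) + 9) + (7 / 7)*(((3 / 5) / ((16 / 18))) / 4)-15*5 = -517879 / 480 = -1078.91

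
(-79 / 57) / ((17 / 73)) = -5767 / 969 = -5.95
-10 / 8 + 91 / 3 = 349 / 12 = 29.08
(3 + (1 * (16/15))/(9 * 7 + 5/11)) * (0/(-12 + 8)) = 0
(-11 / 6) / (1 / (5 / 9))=-55 / 54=-1.02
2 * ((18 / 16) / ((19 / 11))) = 99 / 76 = 1.30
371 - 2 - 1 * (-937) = 1306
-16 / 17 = -0.94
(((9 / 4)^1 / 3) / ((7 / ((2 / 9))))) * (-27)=-9 / 14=-0.64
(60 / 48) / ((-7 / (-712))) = 890 / 7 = 127.14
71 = 71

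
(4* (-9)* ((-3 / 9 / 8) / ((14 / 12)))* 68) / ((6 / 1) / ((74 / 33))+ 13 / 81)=26973 / 875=30.83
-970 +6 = -964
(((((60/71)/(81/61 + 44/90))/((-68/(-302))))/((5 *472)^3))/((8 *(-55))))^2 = 61850197809/484764310732812194094768038871040000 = 0.00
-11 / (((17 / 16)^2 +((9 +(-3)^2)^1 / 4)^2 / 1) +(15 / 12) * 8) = -2816 / 8033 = -0.35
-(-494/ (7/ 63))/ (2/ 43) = 95589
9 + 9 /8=81 /8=10.12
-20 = -20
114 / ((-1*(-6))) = 19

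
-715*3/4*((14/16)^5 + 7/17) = -1104878775/2228224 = -495.86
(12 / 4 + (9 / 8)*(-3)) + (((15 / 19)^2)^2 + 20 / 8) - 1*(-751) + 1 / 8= 392859673 / 521284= 753.64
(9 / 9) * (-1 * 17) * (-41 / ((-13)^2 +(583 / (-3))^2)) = 6273 / 341410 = 0.02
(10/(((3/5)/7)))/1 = 350/3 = 116.67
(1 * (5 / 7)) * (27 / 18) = 15 / 14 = 1.07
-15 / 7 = -2.14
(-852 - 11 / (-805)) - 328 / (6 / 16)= -4169867 / 2415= -1726.65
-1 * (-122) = 122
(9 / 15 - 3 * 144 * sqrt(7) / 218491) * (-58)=-174 / 5+ 25056 * sqrt(7) / 218491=-34.50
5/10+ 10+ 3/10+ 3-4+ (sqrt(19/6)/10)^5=361 * sqrt(114)/21600000+ 49/5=9.80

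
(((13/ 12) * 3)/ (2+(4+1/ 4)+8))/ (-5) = -13/ 285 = -0.05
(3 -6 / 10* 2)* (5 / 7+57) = 3636 / 35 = 103.89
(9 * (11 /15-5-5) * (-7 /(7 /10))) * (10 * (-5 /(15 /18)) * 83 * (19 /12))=-6576090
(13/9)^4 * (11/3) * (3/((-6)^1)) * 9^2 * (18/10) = -314171/270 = -1163.60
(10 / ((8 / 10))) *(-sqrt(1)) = -25 / 2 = -12.50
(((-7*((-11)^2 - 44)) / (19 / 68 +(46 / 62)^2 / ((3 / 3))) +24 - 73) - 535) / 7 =-66893476 / 379617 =-176.21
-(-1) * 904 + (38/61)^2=3365228/3721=904.39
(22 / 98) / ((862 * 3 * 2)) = 11 / 253428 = 0.00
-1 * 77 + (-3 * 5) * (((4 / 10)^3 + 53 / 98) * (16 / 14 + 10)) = -1527128 / 8575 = -178.09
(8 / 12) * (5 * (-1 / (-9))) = 10 / 27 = 0.37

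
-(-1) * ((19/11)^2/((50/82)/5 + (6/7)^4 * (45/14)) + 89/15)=3502272932/464492985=7.54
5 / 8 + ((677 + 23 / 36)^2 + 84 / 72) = 595118347 / 1296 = 459196.26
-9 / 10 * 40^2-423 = -1863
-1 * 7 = -7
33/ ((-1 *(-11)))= 3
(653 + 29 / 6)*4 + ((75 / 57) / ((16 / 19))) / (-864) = 36375527 / 13824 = 2631.33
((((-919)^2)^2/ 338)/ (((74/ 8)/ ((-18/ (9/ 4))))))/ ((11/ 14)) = -159775455329504/ 68783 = -2322891634.99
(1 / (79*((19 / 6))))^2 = 36 / 2253001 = 0.00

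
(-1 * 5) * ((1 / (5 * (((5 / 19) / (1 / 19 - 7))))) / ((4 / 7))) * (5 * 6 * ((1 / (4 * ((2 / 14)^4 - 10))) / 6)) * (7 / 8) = -1294139 / 256096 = -5.05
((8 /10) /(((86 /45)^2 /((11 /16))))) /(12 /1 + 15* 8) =135 /118336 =0.00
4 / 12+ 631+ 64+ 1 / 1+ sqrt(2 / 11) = sqrt(22) / 11+ 2089 / 3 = 696.76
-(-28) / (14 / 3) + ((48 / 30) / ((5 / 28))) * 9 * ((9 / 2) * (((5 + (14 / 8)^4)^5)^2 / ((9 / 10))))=28773899601396208541904908143689829503 / 188894659314785808547840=152327756146062.30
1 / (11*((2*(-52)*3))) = -0.00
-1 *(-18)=18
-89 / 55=-1.62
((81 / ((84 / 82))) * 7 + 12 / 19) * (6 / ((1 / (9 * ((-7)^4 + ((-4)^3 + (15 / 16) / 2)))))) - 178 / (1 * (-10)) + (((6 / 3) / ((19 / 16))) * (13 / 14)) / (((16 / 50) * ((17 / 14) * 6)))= 10844170772267 / 155040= 69944341.93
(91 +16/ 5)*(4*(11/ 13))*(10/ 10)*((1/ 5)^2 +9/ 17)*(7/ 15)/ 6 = 5851076/ 414375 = 14.12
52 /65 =4 /5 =0.80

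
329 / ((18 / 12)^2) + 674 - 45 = 6977 / 9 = 775.22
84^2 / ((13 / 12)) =84672 / 13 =6513.23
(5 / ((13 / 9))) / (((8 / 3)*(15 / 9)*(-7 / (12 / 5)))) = -243 / 910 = -0.27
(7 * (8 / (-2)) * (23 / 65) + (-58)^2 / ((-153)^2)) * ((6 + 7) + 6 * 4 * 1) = -361.27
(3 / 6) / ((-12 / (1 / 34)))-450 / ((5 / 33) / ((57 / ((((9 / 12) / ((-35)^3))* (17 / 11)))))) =6262070294.12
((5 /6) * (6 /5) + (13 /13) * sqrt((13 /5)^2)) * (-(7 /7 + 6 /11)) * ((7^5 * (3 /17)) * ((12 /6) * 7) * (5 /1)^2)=-63530460 /11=-5775496.36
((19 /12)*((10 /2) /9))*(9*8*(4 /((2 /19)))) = 7220 /3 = 2406.67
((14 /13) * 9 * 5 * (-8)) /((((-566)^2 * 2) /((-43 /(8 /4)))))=13545 /1041157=0.01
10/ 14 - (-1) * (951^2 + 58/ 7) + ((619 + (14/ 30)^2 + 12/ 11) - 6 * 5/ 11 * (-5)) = 2239983764/ 2475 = 905043.95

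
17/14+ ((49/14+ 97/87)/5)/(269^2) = 267557608/220339245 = 1.21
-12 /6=-2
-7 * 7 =-49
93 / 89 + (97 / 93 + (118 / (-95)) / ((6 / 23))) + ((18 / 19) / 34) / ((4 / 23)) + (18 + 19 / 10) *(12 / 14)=1088716253 / 74857188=14.54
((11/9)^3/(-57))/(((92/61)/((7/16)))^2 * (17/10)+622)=-110309045/2211604987842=-0.00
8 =8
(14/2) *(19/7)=19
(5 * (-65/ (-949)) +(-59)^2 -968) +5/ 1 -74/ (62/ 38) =5596371/ 2263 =2472.99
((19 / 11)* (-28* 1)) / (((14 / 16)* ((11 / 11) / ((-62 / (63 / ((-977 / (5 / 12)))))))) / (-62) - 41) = 63935130112 / 54200654101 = 1.18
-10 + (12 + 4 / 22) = 24 / 11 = 2.18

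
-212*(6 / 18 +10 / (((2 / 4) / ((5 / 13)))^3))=-6825764 / 6591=-1035.62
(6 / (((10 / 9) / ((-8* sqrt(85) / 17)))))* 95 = -4104* sqrt(85) / 17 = -2225.71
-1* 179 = -179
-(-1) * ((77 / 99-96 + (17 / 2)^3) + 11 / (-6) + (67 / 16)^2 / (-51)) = 20239109 / 39168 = 516.73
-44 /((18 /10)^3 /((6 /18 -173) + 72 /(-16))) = 2923250 /2187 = 1336.65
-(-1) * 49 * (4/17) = 196/17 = 11.53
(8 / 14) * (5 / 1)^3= 500 / 7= 71.43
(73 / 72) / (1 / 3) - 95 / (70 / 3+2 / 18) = -5117 / 5064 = -1.01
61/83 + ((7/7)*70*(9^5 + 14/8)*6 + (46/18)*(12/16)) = 24702112381/996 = 24801317.65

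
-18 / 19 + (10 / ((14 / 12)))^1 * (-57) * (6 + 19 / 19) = -64998 / 19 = -3420.95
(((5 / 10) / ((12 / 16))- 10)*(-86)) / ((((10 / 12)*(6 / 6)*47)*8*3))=602 / 705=0.85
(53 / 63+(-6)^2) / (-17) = -2321 / 1071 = -2.17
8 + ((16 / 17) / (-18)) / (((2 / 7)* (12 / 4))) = 3644 / 459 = 7.94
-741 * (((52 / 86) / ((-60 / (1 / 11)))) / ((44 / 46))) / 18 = 73853 / 1873080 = 0.04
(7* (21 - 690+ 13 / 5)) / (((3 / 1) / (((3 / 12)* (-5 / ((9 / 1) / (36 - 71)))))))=-204085 / 27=-7558.70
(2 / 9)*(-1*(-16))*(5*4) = 640 / 9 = 71.11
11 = 11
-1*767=-767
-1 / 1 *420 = -420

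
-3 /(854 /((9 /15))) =-9 /4270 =-0.00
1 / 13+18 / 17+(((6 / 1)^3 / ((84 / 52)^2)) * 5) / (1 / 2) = 8976059 / 10829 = 828.89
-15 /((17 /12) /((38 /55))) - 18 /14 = -11259 /1309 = -8.60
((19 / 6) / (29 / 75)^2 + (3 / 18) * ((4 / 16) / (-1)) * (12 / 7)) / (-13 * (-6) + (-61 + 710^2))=124267 / 2967736779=0.00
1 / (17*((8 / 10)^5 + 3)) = 3125 / 176783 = 0.02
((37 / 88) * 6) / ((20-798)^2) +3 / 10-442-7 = -59750004221 / 133162480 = -448.70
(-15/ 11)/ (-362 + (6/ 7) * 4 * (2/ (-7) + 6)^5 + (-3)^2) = -1764735/ 26576768933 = -0.00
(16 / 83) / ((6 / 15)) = 40 / 83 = 0.48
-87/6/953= -29/1906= -0.02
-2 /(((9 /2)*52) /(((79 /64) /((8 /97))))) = -7663 /59904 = -0.13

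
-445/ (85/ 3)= -267/ 17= -15.71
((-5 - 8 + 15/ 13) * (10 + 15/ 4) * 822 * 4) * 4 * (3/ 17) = -83548080/ 221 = -378045.61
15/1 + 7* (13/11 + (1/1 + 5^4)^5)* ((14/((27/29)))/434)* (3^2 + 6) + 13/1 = 1073322895210782167/3069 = 349730496973210.22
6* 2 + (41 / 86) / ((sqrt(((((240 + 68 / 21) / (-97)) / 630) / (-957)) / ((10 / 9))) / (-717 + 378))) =12 -1459395* sqrt(39514211) / 109822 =-83521.40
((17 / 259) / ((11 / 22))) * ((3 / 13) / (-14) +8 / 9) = 24293 / 212121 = 0.11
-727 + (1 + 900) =174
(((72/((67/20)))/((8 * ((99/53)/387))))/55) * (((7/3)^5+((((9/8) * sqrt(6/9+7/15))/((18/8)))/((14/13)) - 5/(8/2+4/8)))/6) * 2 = 29627 * sqrt(255)/283745+150751292/656667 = 231.24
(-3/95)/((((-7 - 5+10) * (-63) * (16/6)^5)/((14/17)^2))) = -567/449822720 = -0.00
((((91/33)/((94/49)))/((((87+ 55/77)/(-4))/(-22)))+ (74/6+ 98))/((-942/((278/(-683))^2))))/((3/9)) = -186966418850/3170286766851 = -0.06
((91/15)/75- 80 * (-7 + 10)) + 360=135091/1125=120.08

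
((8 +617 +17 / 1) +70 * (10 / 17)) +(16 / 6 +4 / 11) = 384962 / 561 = 686.21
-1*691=-691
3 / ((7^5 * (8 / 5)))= 15 / 134456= 0.00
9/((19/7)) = 3.32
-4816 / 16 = -301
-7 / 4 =-1.75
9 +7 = 16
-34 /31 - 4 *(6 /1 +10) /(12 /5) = -2582 /93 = -27.76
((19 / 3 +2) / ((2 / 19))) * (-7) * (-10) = 16625 / 3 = 5541.67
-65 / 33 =-1.97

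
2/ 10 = 1/ 5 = 0.20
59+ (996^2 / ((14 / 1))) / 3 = 165749 / 7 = 23678.43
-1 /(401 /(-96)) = 96 /401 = 0.24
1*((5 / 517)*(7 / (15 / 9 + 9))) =105 / 16544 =0.01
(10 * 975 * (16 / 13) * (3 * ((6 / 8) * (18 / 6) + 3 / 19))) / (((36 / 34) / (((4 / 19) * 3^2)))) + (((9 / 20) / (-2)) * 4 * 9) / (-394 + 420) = 14559450759 / 93860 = 155118.80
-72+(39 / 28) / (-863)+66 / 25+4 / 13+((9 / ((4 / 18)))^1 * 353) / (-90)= -447449467 / 1963325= -227.90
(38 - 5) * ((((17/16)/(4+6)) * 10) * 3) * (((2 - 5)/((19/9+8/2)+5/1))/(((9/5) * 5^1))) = -5049/1600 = -3.16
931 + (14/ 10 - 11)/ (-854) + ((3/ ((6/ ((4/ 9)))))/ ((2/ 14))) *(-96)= 5006647/ 6405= 781.68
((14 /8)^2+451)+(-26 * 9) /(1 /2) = -223 /16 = -13.94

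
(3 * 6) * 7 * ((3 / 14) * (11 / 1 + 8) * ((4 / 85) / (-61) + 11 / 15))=375.80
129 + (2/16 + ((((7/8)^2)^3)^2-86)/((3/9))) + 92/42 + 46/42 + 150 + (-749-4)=-727.99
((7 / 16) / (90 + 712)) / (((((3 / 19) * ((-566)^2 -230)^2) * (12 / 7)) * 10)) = 931 / 473411439432299520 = 0.00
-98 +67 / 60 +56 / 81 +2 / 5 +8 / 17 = -2625151 / 27540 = -95.32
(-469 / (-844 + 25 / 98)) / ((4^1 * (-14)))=-3283 / 330748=-0.01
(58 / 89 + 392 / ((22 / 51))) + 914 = 1785088 / 979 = 1823.38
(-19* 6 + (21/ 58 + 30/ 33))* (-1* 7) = 503447/ 638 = 789.10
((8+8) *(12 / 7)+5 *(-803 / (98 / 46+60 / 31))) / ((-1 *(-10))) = -19482257 / 202930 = -96.00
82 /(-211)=-82 /211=-0.39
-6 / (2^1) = -3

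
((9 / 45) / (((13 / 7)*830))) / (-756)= -1 / 5826600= -0.00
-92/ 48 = -23/ 12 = -1.92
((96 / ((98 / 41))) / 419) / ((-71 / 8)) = -15744 / 1457701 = -0.01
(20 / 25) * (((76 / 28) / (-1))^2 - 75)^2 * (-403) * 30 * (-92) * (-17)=-166133817552768 / 2401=-69193593316.44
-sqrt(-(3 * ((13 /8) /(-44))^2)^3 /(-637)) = -507 * sqrt(39) /305299456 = -0.00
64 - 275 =-211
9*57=513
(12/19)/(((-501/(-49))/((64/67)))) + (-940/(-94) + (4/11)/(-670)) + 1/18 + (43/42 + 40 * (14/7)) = 67134658852/736627815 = 91.14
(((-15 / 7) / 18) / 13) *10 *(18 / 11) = -150 / 1001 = -0.15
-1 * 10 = -10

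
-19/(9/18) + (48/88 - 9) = -511/11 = -46.45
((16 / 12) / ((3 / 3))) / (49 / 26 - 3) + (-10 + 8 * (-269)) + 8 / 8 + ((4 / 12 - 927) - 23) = -90244 / 29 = -3111.86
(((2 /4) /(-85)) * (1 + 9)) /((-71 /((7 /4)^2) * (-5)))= -49 /96560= -0.00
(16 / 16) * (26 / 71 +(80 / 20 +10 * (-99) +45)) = -940.63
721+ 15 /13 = 9388 /13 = 722.15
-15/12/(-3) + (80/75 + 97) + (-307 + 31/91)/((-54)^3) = 294003677/2985255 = 98.49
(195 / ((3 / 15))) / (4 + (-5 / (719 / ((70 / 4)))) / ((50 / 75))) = 2804100 / 10979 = 255.41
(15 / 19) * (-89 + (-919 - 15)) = -15345 / 19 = -807.63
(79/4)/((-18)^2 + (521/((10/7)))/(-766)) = 0.06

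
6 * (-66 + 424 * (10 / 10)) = 2148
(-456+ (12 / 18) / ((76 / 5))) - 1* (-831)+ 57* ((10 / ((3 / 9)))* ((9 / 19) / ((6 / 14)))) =258215 / 114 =2265.04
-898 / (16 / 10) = -2245 / 4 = -561.25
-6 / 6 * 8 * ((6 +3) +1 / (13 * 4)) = -938 / 13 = -72.15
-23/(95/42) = -10.17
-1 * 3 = -3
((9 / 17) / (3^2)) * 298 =298 / 17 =17.53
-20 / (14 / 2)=-2.86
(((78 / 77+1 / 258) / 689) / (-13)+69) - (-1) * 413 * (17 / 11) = 125851920559 / 177939762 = 707.27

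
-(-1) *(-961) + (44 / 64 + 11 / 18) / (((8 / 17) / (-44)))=-311737 / 288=-1082.42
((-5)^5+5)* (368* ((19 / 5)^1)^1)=-4363008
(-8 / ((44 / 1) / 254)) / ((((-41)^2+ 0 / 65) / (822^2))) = -343247472 / 18491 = -18562.95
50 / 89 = 0.56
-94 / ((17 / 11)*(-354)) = 517 / 3009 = 0.17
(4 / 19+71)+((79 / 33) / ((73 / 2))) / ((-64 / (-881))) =105622445 / 1464672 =72.11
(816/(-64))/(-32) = 51/128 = 0.40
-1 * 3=-3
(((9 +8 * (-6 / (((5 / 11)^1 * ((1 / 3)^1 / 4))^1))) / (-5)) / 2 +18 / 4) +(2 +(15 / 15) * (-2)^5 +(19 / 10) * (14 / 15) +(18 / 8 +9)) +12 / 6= 34603 / 300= 115.34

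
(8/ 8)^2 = 1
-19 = -19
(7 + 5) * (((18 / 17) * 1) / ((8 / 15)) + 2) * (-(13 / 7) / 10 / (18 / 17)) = -3523 / 420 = -8.39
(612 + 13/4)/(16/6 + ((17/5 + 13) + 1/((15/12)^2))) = 184575/5912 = 31.22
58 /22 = 29 /11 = 2.64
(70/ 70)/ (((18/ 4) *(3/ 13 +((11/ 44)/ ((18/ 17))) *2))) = 104/ 329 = 0.32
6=6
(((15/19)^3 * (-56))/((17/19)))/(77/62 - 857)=11718000/325610809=0.04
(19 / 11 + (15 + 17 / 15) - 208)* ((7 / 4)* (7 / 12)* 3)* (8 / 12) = -1537277 / 3960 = -388.20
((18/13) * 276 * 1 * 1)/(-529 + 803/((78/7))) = -29808/35641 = -0.84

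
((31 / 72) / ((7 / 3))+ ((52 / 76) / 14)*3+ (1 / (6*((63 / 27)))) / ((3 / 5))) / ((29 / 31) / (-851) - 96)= -12636499 / 2694691720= -0.00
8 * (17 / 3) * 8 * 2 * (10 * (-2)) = -43520 / 3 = -14506.67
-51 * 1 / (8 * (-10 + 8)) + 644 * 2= 20659 / 16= 1291.19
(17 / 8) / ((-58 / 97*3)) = -1649 / 1392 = -1.18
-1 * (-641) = 641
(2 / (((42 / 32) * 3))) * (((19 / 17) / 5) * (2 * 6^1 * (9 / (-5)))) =-7296 / 2975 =-2.45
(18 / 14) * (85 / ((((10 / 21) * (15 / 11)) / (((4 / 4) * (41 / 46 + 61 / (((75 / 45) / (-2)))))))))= -27989973 / 2300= -12169.55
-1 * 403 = -403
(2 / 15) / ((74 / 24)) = 8 / 185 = 0.04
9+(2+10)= 21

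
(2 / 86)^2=1 / 1849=0.00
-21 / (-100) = 21 / 100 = 0.21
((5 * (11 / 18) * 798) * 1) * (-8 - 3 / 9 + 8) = -7315 / 9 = -812.78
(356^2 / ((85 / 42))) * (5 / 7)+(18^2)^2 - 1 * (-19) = 2545331 / 17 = 149725.35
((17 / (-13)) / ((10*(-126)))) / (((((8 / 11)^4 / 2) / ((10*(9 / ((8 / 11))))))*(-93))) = -2737867 / 277315584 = -0.01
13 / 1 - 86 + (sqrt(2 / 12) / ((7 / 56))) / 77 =-73 + 4 * sqrt(6) / 231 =-72.96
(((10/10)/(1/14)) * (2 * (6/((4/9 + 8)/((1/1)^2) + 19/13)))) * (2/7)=5616/1159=4.85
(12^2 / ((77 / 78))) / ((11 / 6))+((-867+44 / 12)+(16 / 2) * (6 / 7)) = -1974130 / 2541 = -776.91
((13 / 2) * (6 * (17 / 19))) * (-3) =-1989 / 19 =-104.68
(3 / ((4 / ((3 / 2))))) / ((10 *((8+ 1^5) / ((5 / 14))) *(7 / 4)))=0.00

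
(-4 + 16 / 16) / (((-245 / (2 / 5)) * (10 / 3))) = 9 / 6125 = 0.00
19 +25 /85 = 328 /17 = 19.29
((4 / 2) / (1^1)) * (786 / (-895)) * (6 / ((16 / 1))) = -1179 / 1790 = -0.66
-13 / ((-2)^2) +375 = 1487 / 4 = 371.75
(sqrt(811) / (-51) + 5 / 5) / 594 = 1 / 594 - sqrt(811) / 30294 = 0.00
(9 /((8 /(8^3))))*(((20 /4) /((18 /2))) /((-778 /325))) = -52000 /389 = -133.68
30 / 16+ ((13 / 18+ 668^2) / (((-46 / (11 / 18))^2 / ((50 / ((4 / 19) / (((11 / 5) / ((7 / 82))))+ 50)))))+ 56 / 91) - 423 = -2349515531203699 / 6874603062912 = -341.77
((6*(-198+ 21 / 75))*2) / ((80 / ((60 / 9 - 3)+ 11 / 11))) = -34601 / 250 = -138.40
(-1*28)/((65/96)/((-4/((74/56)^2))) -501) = 8429568/150918041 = 0.06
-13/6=-2.17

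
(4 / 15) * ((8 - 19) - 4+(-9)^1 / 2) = -26 / 5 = -5.20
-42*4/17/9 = -56/51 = -1.10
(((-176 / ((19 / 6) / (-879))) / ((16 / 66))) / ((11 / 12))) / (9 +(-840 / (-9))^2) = 37593072 / 1491139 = 25.21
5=5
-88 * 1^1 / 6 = -44 / 3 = -14.67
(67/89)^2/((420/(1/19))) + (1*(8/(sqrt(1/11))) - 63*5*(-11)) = 8*sqrt(11) + 219021199189/63209580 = 3491.53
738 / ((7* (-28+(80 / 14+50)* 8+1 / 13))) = 3198 / 12673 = 0.25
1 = 1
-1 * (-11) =11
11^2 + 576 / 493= 60229 / 493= 122.17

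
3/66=1/22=0.05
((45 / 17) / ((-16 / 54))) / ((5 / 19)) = -4617 / 136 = -33.95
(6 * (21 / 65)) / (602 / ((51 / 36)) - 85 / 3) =6426 / 1314755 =0.00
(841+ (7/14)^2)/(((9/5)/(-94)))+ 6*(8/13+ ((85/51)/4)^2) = -41115869/936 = -43927.21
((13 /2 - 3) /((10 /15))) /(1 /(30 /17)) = 315 /34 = 9.26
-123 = -123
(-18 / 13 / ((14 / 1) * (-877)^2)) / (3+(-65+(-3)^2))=9 / 3709509167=0.00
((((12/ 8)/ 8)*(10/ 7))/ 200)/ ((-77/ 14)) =-3/ 12320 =-0.00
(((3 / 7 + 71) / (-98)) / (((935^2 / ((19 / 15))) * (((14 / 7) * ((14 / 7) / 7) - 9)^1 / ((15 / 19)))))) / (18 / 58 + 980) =290 / 2874040529591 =0.00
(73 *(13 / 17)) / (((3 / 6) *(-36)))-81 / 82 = -25651 / 6273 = -4.09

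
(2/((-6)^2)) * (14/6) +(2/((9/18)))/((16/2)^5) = 28699/221184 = 0.13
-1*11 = -11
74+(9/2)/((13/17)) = 2077/26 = 79.88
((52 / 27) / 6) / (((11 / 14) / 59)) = 21476 / 891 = 24.10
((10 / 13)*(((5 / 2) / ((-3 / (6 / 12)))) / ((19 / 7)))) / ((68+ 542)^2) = -7 / 22058088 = -0.00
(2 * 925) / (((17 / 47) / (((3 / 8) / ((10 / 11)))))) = 286935 / 136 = 2109.82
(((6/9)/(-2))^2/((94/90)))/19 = 5/893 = 0.01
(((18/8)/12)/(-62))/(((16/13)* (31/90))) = -1755/246016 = -0.01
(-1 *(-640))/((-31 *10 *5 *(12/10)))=-32/93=-0.34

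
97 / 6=16.17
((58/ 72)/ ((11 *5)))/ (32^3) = 0.00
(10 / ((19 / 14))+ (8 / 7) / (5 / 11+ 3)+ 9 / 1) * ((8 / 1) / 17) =17768 / 2261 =7.86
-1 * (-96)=96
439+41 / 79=34722 / 79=439.52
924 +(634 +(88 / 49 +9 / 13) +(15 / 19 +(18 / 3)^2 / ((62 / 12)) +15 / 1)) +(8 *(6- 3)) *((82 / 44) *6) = 7641818413 / 4127123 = 1851.61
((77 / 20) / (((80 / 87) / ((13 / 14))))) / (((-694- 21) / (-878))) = 38193 / 8000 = 4.77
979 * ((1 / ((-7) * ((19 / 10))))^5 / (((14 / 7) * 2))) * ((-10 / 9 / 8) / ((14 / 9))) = 15296875 / 291310571251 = 0.00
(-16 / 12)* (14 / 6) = -28 / 9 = -3.11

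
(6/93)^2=4/961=0.00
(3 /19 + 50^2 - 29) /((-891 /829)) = -38923208 /16929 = -2299.20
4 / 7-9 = -59 / 7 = -8.43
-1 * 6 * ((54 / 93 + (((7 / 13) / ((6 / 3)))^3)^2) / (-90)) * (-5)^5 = -3477581929375 / 28729167168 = -121.05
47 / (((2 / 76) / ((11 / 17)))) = 19646 / 17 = 1155.65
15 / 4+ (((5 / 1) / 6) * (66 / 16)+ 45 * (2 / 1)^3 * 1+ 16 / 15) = 88381 / 240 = 368.25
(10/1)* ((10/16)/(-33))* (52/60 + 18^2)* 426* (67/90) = -2107351/108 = -19512.51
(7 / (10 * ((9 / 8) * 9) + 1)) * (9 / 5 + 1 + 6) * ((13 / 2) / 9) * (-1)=-8008 / 18405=-0.44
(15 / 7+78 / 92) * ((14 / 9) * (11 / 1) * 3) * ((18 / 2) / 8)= 31779 / 184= 172.71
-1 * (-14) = 14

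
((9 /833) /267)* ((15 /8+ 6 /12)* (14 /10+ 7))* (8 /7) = 342 /370685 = 0.00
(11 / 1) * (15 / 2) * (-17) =-2805 / 2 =-1402.50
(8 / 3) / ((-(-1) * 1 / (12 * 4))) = 128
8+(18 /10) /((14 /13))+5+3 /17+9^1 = 28379 /1190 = 23.85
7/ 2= 3.50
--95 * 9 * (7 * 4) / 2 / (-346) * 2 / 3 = -3990 / 173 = -23.06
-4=-4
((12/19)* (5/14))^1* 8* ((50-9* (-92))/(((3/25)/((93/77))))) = 163308000/10241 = 15946.49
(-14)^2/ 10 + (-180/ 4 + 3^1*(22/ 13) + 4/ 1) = -1061/ 65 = -16.32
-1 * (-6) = 6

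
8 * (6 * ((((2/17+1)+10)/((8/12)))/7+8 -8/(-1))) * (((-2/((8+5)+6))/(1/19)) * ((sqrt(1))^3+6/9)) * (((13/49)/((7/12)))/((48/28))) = -650000/833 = -780.31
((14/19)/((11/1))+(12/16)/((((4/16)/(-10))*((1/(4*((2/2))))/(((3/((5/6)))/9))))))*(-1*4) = 40072/209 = 191.73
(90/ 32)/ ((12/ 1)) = 15/ 64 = 0.23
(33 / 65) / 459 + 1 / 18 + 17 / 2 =8.56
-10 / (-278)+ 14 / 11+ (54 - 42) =20349 / 1529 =13.31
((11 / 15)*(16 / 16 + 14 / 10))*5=44 / 5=8.80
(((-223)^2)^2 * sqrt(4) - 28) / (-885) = -4945946854 / 885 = -5588640.51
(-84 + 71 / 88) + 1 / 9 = -65801 / 792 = -83.08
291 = 291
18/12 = 3/2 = 1.50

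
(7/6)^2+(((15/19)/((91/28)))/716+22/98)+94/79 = 17102750267/6161346828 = 2.78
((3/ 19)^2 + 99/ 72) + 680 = 681.40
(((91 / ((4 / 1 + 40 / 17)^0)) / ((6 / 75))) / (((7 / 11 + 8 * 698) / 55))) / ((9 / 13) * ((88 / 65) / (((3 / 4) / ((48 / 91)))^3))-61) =-876430860930625 / 4746797837598714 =-0.18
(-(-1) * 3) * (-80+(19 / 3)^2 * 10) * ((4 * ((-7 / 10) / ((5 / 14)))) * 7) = -793016 / 15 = -52867.73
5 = 5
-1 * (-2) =2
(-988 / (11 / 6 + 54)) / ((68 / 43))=-63726 / 5695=-11.19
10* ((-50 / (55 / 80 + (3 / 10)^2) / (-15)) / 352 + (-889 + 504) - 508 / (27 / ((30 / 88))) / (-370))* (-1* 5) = 21927784075 / 1139193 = 19248.52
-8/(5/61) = -488/5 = -97.60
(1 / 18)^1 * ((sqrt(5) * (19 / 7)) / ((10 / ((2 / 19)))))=sqrt(5) / 630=0.00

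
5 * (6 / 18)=5 / 3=1.67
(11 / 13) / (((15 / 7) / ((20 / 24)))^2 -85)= -539 / 49933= -0.01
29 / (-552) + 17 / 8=2.07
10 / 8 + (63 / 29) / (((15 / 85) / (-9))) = -12707 / 116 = -109.54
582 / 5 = 116.40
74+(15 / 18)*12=84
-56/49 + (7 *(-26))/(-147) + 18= 380/21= 18.10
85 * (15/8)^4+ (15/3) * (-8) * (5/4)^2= 4047125/4096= 988.07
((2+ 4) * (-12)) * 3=-216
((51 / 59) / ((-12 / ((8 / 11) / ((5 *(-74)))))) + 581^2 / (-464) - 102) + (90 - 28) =-42757659977 / 55710160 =-767.50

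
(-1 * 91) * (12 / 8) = -273 / 2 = -136.50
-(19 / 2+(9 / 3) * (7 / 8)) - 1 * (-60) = 383 / 8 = 47.88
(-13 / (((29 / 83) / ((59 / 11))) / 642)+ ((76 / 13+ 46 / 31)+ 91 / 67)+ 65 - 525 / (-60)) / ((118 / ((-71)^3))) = 1578860779375655797 / 4065486568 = 388357150.61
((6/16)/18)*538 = 11.21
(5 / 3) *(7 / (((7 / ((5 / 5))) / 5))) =25 / 3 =8.33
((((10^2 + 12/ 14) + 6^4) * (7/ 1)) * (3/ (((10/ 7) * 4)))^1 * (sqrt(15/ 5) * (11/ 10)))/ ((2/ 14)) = 7905513 * sqrt(3)/ 200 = 68463.75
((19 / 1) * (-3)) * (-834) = 47538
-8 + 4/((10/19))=-2/5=-0.40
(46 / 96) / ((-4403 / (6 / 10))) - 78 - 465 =-191266343 / 352240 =-543.00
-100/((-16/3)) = 75/4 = 18.75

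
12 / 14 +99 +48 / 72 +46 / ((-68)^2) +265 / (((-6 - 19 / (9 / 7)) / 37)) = -198335455 / 534072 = -371.36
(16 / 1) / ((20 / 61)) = 244 / 5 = 48.80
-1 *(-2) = 2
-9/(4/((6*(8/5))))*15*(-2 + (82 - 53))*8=-69984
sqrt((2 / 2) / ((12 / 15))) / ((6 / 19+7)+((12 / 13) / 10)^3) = 5217875 * sqrt(5) / 76353958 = 0.15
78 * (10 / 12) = 65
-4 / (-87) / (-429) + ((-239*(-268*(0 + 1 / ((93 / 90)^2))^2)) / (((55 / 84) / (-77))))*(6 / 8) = -170790159375526084 / 34468574283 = -4954952.82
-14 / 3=-4.67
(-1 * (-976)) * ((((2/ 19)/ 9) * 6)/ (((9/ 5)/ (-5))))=-97600/ 513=-190.25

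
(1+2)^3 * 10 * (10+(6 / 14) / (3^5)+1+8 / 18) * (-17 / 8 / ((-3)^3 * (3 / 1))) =275825 / 3402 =81.08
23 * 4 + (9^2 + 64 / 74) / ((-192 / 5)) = 638423 / 7104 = 89.87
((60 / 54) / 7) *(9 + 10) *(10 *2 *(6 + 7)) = 49400 / 63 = 784.13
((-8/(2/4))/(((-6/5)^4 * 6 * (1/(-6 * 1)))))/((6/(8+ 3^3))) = 21875/486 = 45.01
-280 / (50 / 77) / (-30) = 14.37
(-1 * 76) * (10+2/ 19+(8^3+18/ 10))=-199084/ 5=-39816.80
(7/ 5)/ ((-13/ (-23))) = 161/ 65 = 2.48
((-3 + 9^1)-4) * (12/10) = 12/5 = 2.40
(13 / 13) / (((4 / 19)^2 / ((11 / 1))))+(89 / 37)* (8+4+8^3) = 893103 / 592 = 1508.62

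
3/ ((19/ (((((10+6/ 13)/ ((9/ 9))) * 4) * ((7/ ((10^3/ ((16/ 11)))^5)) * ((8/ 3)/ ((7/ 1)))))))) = 139264/ 1213976959228515625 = 0.00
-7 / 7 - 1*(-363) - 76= 286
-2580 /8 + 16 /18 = -5789 /18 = -321.61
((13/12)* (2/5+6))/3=104/45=2.31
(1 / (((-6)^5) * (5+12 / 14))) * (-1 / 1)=7 / 318816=0.00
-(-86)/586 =43/293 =0.15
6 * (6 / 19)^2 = 216 / 361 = 0.60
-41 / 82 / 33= -1 / 66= -0.02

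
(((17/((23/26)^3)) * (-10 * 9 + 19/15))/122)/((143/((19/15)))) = -26420108/166992075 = -0.16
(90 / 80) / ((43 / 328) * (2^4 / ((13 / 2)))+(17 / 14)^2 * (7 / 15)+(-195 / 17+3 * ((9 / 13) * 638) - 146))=8562645 / 8894625458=0.00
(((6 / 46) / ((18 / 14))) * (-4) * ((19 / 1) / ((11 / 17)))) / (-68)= 133 / 759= 0.18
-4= -4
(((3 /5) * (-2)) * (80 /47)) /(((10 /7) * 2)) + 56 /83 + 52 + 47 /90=3685183 /70218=52.48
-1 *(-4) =4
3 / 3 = 1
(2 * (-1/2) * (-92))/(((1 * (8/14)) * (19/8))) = 67.79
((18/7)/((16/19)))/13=171/728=0.23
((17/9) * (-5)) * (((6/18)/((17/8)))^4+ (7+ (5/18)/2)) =-67.43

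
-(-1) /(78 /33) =11 /26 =0.42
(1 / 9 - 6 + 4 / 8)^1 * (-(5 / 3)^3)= 12125 / 486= 24.95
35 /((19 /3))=105 /19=5.53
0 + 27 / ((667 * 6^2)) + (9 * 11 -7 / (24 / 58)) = 164251 / 2001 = 82.08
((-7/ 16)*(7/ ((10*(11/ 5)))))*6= -0.84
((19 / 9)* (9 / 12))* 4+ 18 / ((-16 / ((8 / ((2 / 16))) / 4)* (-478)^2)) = 2170571 / 342726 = 6.33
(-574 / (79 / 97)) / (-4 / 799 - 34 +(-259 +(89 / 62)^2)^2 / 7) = -4601455262674144 / 61352641188792265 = -0.08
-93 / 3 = -31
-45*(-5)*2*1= 450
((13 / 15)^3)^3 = 10604499373 / 38443359375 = 0.28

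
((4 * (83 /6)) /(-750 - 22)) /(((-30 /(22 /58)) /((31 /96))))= 28303 /96716160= 0.00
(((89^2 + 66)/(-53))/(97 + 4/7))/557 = -55909/20162843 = -0.00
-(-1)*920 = 920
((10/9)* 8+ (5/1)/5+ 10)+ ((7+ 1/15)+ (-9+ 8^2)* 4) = 11113/45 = 246.96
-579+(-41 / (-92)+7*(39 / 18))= -155495 / 276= -563.39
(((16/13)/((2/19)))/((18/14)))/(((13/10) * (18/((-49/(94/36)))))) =-521360/71487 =-7.29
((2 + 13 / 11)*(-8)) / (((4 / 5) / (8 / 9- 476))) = 1496600 / 99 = 15117.17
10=10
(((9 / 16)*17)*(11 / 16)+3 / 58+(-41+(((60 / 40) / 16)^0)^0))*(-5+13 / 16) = 16600523 / 118784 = 139.75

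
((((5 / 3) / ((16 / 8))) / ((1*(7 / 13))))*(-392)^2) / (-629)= -713440 / 1887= -378.08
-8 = -8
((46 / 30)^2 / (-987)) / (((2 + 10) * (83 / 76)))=-10051 / 55296675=-0.00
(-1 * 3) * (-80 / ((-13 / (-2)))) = 480 / 13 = 36.92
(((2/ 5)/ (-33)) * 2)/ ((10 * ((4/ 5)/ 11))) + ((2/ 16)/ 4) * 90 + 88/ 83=76481/ 19920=3.84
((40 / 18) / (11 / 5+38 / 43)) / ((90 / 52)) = 1720 / 4131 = 0.42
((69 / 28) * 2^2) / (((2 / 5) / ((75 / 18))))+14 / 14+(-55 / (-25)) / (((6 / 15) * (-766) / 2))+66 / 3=125.66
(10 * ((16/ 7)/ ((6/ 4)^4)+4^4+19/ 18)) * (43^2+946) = 4080881675/ 567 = 7197322.18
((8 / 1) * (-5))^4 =2560000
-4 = -4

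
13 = 13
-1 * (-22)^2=-484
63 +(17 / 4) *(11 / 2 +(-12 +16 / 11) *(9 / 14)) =35459 / 616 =57.56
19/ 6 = 3.17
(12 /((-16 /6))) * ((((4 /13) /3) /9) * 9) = -6 /13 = -0.46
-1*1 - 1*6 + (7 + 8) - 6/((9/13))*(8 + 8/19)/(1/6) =-8168/19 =-429.89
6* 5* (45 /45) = 30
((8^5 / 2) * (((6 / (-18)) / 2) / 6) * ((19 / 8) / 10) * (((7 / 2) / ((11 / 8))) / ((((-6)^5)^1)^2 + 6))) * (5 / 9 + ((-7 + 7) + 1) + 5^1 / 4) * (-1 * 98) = 24071936 / 19241202915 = 0.00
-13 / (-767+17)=13 / 750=0.02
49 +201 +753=1003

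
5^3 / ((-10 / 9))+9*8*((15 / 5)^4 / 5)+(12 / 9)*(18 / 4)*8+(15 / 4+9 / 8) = 44271 / 40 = 1106.78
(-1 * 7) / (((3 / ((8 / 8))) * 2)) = -7 / 6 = -1.17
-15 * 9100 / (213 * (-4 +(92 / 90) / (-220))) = 225225000 / 1407433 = 160.03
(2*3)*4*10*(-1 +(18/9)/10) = -192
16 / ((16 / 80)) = 80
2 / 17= 0.12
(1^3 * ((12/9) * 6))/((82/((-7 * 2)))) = -56/41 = -1.37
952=952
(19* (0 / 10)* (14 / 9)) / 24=0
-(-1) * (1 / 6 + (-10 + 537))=3163 / 6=527.17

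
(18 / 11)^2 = 324 / 121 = 2.68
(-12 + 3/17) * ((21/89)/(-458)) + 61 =42274415/692954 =61.01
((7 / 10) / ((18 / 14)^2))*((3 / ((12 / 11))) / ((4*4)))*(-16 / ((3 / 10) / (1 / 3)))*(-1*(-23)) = -29.76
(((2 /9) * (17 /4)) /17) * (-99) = -11 /2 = -5.50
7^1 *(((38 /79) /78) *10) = 1330 /3081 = 0.43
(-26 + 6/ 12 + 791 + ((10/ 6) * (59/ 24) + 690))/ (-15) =-97.31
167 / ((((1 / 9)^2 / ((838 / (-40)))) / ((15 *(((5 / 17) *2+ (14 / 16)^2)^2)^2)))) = -80047496731104103599 / 5604999430144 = -14281446.01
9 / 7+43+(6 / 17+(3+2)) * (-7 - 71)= -44416 / 119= -373.24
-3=-3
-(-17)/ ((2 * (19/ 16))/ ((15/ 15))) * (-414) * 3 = -8890.11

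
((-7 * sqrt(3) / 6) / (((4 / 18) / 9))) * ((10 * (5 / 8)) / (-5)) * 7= 6615 * sqrt(3) / 16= 716.09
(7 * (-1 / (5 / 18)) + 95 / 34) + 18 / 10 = -3503 / 170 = -20.61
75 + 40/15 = 233/3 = 77.67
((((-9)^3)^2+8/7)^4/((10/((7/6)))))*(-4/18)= -38304175454320423564290125/18522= -2068036683636779157989.96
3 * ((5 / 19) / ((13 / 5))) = 0.30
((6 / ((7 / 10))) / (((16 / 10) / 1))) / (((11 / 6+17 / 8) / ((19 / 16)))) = 1.61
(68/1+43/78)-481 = -412.45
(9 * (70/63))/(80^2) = 1/640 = 0.00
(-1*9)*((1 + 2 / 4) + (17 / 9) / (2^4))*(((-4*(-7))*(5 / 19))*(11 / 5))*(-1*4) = 17941 / 19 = 944.26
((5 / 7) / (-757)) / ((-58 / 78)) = 195 / 153671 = 0.00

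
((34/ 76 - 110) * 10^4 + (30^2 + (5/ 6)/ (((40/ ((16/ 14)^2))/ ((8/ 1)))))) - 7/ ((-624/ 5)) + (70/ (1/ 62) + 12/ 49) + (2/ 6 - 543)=-633710251063/ 580944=-1090828.46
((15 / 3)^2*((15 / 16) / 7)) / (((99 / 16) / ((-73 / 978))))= -9125 / 225918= -0.04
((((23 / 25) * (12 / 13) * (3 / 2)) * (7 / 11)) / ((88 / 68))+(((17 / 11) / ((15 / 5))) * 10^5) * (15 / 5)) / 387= 6077524633 / 15218775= 399.34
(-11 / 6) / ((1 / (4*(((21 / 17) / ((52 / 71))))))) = -5467 / 442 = -12.37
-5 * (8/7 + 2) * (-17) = 1870/7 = 267.14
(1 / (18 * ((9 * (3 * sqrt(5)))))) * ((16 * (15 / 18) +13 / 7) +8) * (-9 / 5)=-487 * sqrt(5) / 28350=-0.04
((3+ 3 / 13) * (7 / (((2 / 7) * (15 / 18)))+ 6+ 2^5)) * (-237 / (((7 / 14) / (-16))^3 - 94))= 36640063488 / 66737515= 549.02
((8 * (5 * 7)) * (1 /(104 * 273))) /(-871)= -5 /441597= -0.00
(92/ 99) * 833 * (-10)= -766360/ 99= -7741.01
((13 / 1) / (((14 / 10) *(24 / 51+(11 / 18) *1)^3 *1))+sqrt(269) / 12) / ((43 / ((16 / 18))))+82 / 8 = 2 *sqrt(269) / 1161+454164489551 / 43662687964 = 10.43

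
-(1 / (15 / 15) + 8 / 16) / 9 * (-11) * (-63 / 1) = -231 / 2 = -115.50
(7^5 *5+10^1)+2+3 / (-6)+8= 168109 / 2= 84054.50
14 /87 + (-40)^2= 139214 /87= 1600.16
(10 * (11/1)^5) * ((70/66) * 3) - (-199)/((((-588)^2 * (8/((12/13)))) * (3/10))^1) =23032272464195/4494672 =5124350.00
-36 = -36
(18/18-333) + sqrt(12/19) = -332 + 2* sqrt(57)/19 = -331.21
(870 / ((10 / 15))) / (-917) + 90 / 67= -4905 / 61439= -0.08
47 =47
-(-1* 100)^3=1000000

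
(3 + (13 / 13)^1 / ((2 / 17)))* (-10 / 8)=-115 / 8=-14.38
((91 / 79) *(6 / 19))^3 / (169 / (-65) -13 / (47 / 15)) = -1471202460 / 206287024561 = -0.01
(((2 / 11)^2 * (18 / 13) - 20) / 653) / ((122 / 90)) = -1412460 / 62657309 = -0.02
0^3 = 0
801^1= 801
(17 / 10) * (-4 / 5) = -34 / 25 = -1.36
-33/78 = -11/26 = -0.42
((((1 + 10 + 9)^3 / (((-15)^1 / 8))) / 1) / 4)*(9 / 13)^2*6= -518400 / 169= -3067.46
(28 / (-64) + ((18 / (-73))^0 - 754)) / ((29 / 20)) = -60275 / 116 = -519.61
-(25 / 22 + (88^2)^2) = -1319329817 / 22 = -59969537.14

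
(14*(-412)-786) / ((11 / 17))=-111418 / 11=-10128.91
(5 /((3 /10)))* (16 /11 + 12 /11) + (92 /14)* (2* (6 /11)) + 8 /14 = 11588 /231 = 50.16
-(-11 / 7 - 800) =5611 / 7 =801.57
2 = 2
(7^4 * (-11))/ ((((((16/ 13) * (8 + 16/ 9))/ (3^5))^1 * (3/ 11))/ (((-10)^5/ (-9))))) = -86908696875/ 4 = -21727174218.75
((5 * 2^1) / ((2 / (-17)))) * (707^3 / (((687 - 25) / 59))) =-1772267113645 / 662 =-2677140655.05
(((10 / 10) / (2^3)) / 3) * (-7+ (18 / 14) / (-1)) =-29 / 84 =-0.35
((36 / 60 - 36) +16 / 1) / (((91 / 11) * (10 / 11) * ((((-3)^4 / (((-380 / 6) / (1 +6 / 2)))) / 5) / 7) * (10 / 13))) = 223003 / 9720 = 22.94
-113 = -113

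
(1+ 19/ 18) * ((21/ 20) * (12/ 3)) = 259/ 30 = 8.63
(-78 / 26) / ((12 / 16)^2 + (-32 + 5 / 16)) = 8 / 83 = 0.10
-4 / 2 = -2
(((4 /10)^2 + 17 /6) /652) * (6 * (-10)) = -449 /1630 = -0.28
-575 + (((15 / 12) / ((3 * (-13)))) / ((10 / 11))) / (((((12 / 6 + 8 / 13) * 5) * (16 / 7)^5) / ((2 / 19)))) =-23369613496877 / 40642805760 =-575.00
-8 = -8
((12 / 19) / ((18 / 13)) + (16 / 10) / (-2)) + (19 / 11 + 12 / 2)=23147 / 3135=7.38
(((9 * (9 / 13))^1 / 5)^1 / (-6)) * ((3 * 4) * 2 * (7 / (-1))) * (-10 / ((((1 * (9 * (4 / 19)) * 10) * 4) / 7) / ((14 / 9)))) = -6517 / 130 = -50.13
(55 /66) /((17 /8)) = 20 /51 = 0.39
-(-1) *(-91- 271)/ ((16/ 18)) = -1629/ 4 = -407.25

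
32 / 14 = 16 / 7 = 2.29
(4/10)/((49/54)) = 108/245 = 0.44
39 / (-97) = -39 / 97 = -0.40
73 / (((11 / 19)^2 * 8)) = 27.22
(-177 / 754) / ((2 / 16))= -708 / 377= -1.88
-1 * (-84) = 84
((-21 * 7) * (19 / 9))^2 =866761 / 9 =96306.78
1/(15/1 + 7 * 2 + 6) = 1/35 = 0.03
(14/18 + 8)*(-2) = -158/9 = -17.56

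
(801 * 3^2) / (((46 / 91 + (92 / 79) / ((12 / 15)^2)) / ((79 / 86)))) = 909825462 / 319447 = 2848.13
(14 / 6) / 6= 7 / 18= 0.39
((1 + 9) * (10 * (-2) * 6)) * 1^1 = -1200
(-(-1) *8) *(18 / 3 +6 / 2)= 72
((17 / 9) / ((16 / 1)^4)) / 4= 17 / 2359296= 0.00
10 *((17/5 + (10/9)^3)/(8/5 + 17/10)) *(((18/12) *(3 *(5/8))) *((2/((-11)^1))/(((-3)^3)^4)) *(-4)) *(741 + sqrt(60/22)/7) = 869650 *sqrt(330)/1203198898671 + 214803550/5208653241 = 0.04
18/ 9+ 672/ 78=138/ 13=10.62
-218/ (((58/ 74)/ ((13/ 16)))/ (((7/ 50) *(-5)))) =367003/ 2320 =158.19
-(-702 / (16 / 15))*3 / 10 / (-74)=-2.67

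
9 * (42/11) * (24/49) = 16.83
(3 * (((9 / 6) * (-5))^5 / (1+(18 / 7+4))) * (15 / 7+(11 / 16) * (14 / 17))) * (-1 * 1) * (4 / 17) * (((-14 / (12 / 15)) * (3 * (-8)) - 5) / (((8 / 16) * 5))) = 487648603125 / 490144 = 994908.85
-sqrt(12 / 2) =-sqrt(6) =-2.45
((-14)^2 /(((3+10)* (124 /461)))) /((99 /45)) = 112945 /4433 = 25.48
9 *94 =846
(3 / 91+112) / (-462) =-10195 / 42042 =-0.24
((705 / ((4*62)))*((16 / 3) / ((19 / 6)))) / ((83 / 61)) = 172020 / 48887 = 3.52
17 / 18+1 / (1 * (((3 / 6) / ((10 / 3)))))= 137 / 18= 7.61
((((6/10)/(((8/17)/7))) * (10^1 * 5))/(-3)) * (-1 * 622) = 185045/2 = 92522.50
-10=-10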